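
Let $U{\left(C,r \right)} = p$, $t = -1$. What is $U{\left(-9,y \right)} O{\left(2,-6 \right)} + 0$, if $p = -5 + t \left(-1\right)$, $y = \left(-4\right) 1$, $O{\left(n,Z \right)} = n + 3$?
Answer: $-20$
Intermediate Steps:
$O{\left(n,Z \right)} = 3 + n$
$y = -4$
$p = -4$ ($p = -5 - -1 = -5 + 1 = -4$)
$U{\left(C,r \right)} = -4$
$U{\left(-9,y \right)} O{\left(2,-6 \right)} + 0 = - 4 \left(3 + 2\right) + 0 = \left(-4\right) 5 + 0 = -20 + 0 = -20$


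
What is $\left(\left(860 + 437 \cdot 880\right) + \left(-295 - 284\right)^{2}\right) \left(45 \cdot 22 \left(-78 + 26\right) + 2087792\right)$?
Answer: $1467490642232$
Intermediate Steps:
$\left(\left(860 + 437 \cdot 880\right) + \left(-295 - 284\right)^{2}\right) \left(45 \cdot 22 \left(-78 + 26\right) + 2087792\right) = \left(\left(860 + 384560\right) + \left(-579\right)^{2}\right) \left(990 \left(-52\right) + 2087792\right) = \left(385420 + 335241\right) \left(-51480 + 2087792\right) = 720661 \cdot 2036312 = 1467490642232$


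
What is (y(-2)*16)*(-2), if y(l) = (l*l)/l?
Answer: 64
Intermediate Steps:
y(l) = l (y(l) = l²/l = l)
(y(-2)*16)*(-2) = -2*16*(-2) = -32*(-2) = 64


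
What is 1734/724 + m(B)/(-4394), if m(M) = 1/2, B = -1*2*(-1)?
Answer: 3809417/1590628 ≈ 2.3949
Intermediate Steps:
B = 2 (B = -2*(-1) = 2)
m(M) = ½
1734/724 + m(B)/(-4394) = 1734/724 + (½)/(-4394) = 1734*(1/724) + (½)*(-1/4394) = 867/362 - 1/8788 = 3809417/1590628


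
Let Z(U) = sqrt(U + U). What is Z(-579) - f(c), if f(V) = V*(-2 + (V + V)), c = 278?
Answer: -154012 + I*sqrt(1158) ≈ -1.5401e+5 + 34.029*I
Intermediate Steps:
f(V) = V*(-2 + 2*V)
Z(U) = sqrt(2)*sqrt(U) (Z(U) = sqrt(2*U) = sqrt(2)*sqrt(U))
Z(-579) - f(c) = sqrt(2)*sqrt(-579) - 2*278*(-1 + 278) = sqrt(2)*(I*sqrt(579)) - 2*278*277 = I*sqrt(1158) - 1*154012 = I*sqrt(1158) - 154012 = -154012 + I*sqrt(1158)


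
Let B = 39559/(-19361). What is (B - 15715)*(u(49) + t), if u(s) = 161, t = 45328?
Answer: -13842196892586/19361 ≈ -7.1495e+8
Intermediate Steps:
B = -39559/19361 (B = 39559*(-1/19361) = -39559/19361 ≈ -2.0432)
(B - 15715)*(u(49) + t) = (-39559/19361 - 15715)*(161 + 45328) = -304297674/19361*45489 = -13842196892586/19361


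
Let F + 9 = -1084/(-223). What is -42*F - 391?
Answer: -48427/223 ≈ -217.16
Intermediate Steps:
F = -923/223 (F = -9 - 1084/(-223) = -9 - 1084*(-1/223) = -9 + 1084/223 = -923/223 ≈ -4.1390)
-42*F - 391 = -42*(-923/223) - 391 = 38766/223 - 391 = -48427/223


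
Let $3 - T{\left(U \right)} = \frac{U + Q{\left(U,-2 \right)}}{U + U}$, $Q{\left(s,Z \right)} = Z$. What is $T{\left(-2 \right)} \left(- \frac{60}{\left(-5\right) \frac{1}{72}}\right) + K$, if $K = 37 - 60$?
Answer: $1705$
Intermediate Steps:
$K = -23$ ($K = 37 - 60 = -23$)
$T{\left(U \right)} = 3 - \frac{-2 + U}{2 U}$ ($T{\left(U \right)} = 3 - \frac{U - 2}{U + U} = 3 - \frac{-2 + U}{2 U}$)
$T{\left(-2 \right)} \left(- \frac{60}{\left(-5\right) \frac{1}{72}}\right) + K = \left(\frac{5}{2} + \frac{1}{-2}\right) \left(- \frac{60}{\left(-5\right) \frac{1}{72}}\right) - 23 = \left(\frac{5}{2} - \frac{1}{2}\right) \left(- \frac{60}{\left(-5\right) \frac{1}{72}}\right) - 23 = 2 \left(- \frac{60}{- \frac{5}{72}}\right) - 23 = 2 \left(\left(-60\right) \left(- \frac{72}{5}\right)\right) - 23 = 2 \cdot 864 - 23 = 1728 - 23 = 1705$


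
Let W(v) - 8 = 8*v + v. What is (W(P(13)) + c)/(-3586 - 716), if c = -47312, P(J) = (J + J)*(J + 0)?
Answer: 2459/239 ≈ 10.289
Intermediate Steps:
P(J) = 2*J**2 (P(J) = (2*J)*J = 2*J**2)
W(v) = 8 + 9*v (W(v) = 8 + (8*v + v) = 8 + 9*v)
(W(P(13)) + c)/(-3586 - 716) = ((8 + 9*(2*13**2)) - 47312)/(-3586 - 716) = ((8 + 9*(2*169)) - 47312)/(-4302) = ((8 + 9*338) - 47312)*(-1/4302) = ((8 + 3042) - 47312)*(-1/4302) = (3050 - 47312)*(-1/4302) = -44262*(-1/4302) = 2459/239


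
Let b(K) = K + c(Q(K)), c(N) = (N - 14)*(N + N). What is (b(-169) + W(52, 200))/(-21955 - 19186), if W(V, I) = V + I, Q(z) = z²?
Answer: -1630661817/41141 ≈ -39636.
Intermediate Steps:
c(N) = 2*N*(-14 + N) (c(N) = (-14 + N)*(2*N) = 2*N*(-14 + N))
b(K) = K + 2*K²*(-14 + K²)
W(V, I) = I + V
(b(-169) + W(52, 200))/(-21955 - 19186) = (-169*(1 + 2*(-169)*(-14 + (-169)²)) + (200 + 52))/(-21955 - 19186) = (-169*(1 + 2*(-169)*(-14 + 28561)) + 252)/(-41141) = (-169*(1 + 2*(-169)*28547) + 252)*(-1/41141) = (-169*(1 - 9648886) + 252)*(-1/41141) = (-169*(-9648885) + 252)*(-1/41141) = (1630661565 + 252)*(-1/41141) = 1630661817*(-1/41141) = -1630661817/41141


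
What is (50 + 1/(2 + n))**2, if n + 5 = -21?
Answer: 1437601/576 ≈ 2495.8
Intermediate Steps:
n = -26 (n = -5 - 21 = -26)
(50 + 1/(2 + n))**2 = (50 + 1/(2 - 26))**2 = (50 + 1/(-24))**2 = (50 - 1/24)**2 = (1199/24)**2 = 1437601/576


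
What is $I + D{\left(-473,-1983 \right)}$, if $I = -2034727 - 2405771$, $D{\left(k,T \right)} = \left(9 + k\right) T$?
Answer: $-3520386$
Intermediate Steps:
$D{\left(k,T \right)} = T \left(9 + k\right)$
$I = -4440498$
$I + D{\left(-473,-1983 \right)} = -4440498 - 1983 \left(9 - 473\right) = -4440498 - -920112 = -4440498 + 920112 = -3520386$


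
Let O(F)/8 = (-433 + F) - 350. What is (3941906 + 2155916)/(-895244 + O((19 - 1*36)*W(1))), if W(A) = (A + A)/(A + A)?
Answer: -3048911/450822 ≈ -6.7630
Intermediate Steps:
W(A) = 1 (W(A) = (2*A)/((2*A)) = (2*A)*(1/(2*A)) = 1)
O(F) = -6264 + 8*F (O(F) = 8*((-433 + F) - 350) = 8*(-783 + F) = -6264 + 8*F)
(3941906 + 2155916)/(-895244 + O((19 - 1*36)*W(1))) = (3941906 + 2155916)/(-895244 + (-6264 + 8*((19 - 1*36)*1))) = 6097822/(-895244 + (-6264 + 8*((19 - 36)*1))) = 6097822/(-895244 + (-6264 + 8*(-17*1))) = 6097822/(-895244 + (-6264 + 8*(-17))) = 6097822/(-895244 + (-6264 - 136)) = 6097822/(-895244 - 6400) = 6097822/(-901644) = 6097822*(-1/901644) = -3048911/450822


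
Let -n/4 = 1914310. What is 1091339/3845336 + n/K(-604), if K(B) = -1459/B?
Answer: -17784573429850959/5610345224 ≈ -3.1700e+6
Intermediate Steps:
n = -7657240 (n = -4*1914310 = -7657240)
1091339/3845336 + n/K(-604) = 1091339/3845336 - 7657240/((-1459/(-604))) = 1091339*(1/3845336) - 7657240/((-1459*(-1/604))) = 1091339/3845336 - 7657240/1459/604 = 1091339/3845336 - 7657240*604/1459 = 1091339/3845336 - 4624972960/1459 = -17784573429850959/5610345224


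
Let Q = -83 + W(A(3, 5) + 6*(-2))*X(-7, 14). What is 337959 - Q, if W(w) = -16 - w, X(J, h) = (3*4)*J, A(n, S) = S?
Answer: 337286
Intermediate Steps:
X(J, h) = 12*J
Q = 673 (Q = -83 + (-16 - (5 + 6*(-2)))*(12*(-7)) = -83 + (-16 - (5 - 12))*(-84) = -83 + (-16 - 1*(-7))*(-84) = -83 + (-16 + 7)*(-84) = -83 - 9*(-84) = -83 + 756 = 673)
337959 - Q = 337959 - 1*673 = 337959 - 673 = 337286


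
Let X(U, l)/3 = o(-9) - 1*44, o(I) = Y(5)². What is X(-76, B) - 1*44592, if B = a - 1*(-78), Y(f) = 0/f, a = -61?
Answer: -44724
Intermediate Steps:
Y(f) = 0
o(I) = 0 (o(I) = 0² = 0)
B = 17 (B = -61 - 1*(-78) = -61 + 78 = 17)
X(U, l) = -132 (X(U, l) = 3*(0 - 1*44) = 3*(0 - 44) = 3*(-44) = -132)
X(-76, B) - 1*44592 = -132 - 1*44592 = -132 - 44592 = -44724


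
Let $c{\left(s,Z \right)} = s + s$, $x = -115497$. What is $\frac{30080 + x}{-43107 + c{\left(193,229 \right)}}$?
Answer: $\frac{85417}{42721} \approx 1.9994$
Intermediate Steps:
$c{\left(s,Z \right)} = 2 s$
$\frac{30080 + x}{-43107 + c{\left(193,229 \right)}} = \frac{30080 - 115497}{-43107 + 2 \cdot 193} = - \frac{85417}{-43107 + 386} = - \frac{85417}{-42721} = \left(-85417\right) \left(- \frac{1}{42721}\right) = \frac{85417}{42721}$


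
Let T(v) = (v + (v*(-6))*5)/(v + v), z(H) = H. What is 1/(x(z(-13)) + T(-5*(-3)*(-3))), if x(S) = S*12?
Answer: -2/341 ≈ -0.0058651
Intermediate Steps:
x(S) = 12*S
T(v) = -29/2 (T(v) = (v - 6*v*5)/((2*v)) = (v - 30*v)*(1/(2*v)) = (-29*v)*(1/(2*v)) = -29/2)
1/(x(z(-13)) + T(-5*(-3)*(-3))) = 1/(12*(-13) - 29/2) = 1/(-156 - 29/2) = 1/(-341/2) = -2/341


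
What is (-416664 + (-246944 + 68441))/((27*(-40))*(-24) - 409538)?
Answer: 595167/383618 ≈ 1.5515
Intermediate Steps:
(-416664 + (-246944 + 68441))/((27*(-40))*(-24) - 409538) = (-416664 - 178503)/(-1080*(-24) - 409538) = -595167/(25920 - 409538) = -595167/(-383618) = -595167*(-1/383618) = 595167/383618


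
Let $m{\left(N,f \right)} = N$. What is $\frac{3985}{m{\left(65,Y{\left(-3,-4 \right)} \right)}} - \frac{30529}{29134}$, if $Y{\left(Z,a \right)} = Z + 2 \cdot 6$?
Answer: $\frac{22822921}{378742} \approx 60.26$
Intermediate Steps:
$Y{\left(Z,a \right)} = 12 + Z$ ($Y{\left(Z,a \right)} = Z + 12 = 12 + Z$)
$\frac{3985}{m{\left(65,Y{\left(-3,-4 \right)} \right)}} - \frac{30529}{29134} = \frac{3985}{65} - \frac{30529}{29134} = 3985 \cdot \frac{1}{65} - \frac{30529}{29134} = \frac{797}{13} - \frac{30529}{29134} = \frac{22822921}{378742}$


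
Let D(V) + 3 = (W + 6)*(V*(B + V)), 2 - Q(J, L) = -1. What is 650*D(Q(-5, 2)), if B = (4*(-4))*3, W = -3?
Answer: -265200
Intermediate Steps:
B = -48 (B = -16*3 = -48)
Q(J, L) = 3 (Q(J, L) = 2 - 1*(-1) = 2 + 1 = 3)
D(V) = -3 + 3*V*(-48 + V) (D(V) = -3 + (-3 + 6)*(V*(-48 + V)) = -3 + 3*(V*(-48 + V)) = -3 + 3*V*(-48 + V))
650*D(Q(-5, 2)) = 650*(-3 - 144*3 + 3*3²) = 650*(-3 - 432 + 3*9) = 650*(-3 - 432 + 27) = 650*(-408) = -265200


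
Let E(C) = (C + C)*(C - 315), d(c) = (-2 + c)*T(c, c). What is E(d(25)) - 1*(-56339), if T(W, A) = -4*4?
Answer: 559027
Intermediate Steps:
T(W, A) = -16
d(c) = 32 - 16*c (d(c) = (-2 + c)*(-16) = 32 - 16*c)
E(C) = 2*C*(-315 + C) (E(C) = (2*C)*(-315 + C) = 2*C*(-315 + C))
E(d(25)) - 1*(-56339) = 2*(32 - 16*25)*(-315 + (32 - 16*25)) - 1*(-56339) = 2*(32 - 400)*(-315 + (32 - 400)) + 56339 = 2*(-368)*(-315 - 368) + 56339 = 2*(-368)*(-683) + 56339 = 502688 + 56339 = 559027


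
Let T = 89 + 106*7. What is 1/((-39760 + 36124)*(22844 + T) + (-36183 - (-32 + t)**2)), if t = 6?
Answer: -1/86119159 ≈ -1.1612e-8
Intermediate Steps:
T = 831 (T = 89 + 742 = 831)
1/((-39760 + 36124)*(22844 + T) + (-36183 - (-32 + t)**2)) = 1/((-39760 + 36124)*(22844 + 831) + (-36183 - (-32 + 6)**2)) = 1/(-3636*23675 + (-36183 - 1*(-26)**2)) = 1/(-86082300 + (-36183 - 1*676)) = 1/(-86082300 + (-36183 - 676)) = 1/(-86082300 - 36859) = 1/(-86119159) = -1/86119159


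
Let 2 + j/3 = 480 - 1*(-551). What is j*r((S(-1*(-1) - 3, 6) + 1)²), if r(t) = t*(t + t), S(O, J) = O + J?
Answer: 3858750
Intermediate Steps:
S(O, J) = J + O
r(t) = 2*t² (r(t) = t*(2*t) = 2*t²)
j = 3087 (j = -6 + 3*(480 - 1*(-551)) = -6 + 3*(480 + 551) = -6 + 3*1031 = -6 + 3093 = 3087)
j*r((S(-1*(-1) - 3, 6) + 1)²) = 3087*(2*(((6 + (-1*(-1) - 3)) + 1)²)²) = 3087*(2*(((6 + (1 - 3)) + 1)²)²) = 3087*(2*(((6 - 2) + 1)²)²) = 3087*(2*((4 + 1)²)²) = 3087*(2*(5²)²) = 3087*(2*25²) = 3087*(2*625) = 3087*1250 = 3858750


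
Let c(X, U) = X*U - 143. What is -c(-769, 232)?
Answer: 178551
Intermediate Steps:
c(X, U) = -143 + U*X (c(X, U) = U*X - 143 = -143 + U*X)
-c(-769, 232) = -(-143 + 232*(-769)) = -(-143 - 178408) = -1*(-178551) = 178551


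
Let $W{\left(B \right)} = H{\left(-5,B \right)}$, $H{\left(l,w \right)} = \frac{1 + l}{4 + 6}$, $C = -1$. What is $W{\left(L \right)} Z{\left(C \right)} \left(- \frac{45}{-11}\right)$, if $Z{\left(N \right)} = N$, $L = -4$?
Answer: $\frac{18}{11} \approx 1.6364$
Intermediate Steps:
$H{\left(l,w \right)} = \frac{1}{10} + \frac{l}{10}$ ($H{\left(l,w \right)} = \frac{1 + l}{10} = \left(1 + l\right) \frac{1}{10} = \frac{1}{10} + \frac{l}{10}$)
$W{\left(B \right)} = - \frac{2}{5}$ ($W{\left(B \right)} = \frac{1}{10} + \frac{1}{10} \left(-5\right) = \frac{1}{10} - \frac{1}{2} = - \frac{2}{5}$)
$W{\left(L \right)} Z{\left(C \right)} \left(- \frac{45}{-11}\right) = \left(- \frac{2}{5}\right) \left(-1\right) \left(- \frac{45}{-11}\right) = \frac{2 \left(\left(-45\right) \left(- \frac{1}{11}\right)\right)}{5} = \frac{2}{5} \cdot \frac{45}{11} = \frac{18}{11}$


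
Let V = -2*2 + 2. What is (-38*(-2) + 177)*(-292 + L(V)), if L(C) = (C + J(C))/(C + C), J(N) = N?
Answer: -73623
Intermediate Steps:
V = -2 (V = -4 + 2 = -2)
L(C) = 1 (L(C) = (C + C)/(C + C) = (2*C)/((2*C)) = (2*C)*(1/(2*C)) = 1)
(-38*(-2) + 177)*(-292 + L(V)) = (-38*(-2) + 177)*(-292 + 1) = (76 + 177)*(-291) = 253*(-291) = -73623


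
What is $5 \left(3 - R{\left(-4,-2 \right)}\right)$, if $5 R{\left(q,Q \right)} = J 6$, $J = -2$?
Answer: $27$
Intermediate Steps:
$R{\left(q,Q \right)} = - \frac{12}{5}$ ($R{\left(q,Q \right)} = \frac{\left(-2\right) 6}{5} = \frac{1}{5} \left(-12\right) = - \frac{12}{5}$)
$5 \left(3 - R{\left(-4,-2 \right)}\right) = 5 \left(3 - - \frac{12}{5}\right) = 5 \left(3 + \frac{12}{5}\right) = 5 \cdot \frac{27}{5} = 27$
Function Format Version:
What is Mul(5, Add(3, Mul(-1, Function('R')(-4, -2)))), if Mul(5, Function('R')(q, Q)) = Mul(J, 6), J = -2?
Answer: 27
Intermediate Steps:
Function('R')(q, Q) = Rational(-12, 5) (Function('R')(q, Q) = Mul(Rational(1, 5), Mul(-2, 6)) = Mul(Rational(1, 5), -12) = Rational(-12, 5))
Mul(5, Add(3, Mul(-1, Function('R')(-4, -2)))) = Mul(5, Add(3, Mul(-1, Rational(-12, 5)))) = Mul(5, Add(3, Rational(12, 5))) = Mul(5, Rational(27, 5)) = 27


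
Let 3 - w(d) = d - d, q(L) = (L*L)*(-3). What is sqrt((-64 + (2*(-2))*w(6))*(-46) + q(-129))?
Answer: I*sqrt(46427) ≈ 215.47*I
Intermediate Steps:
q(L) = -3*L**2 (q(L) = L**2*(-3) = -3*L**2)
w(d) = 3 (w(d) = 3 - (d - d) = 3 - 1*0 = 3 + 0 = 3)
sqrt((-64 + (2*(-2))*w(6))*(-46) + q(-129)) = sqrt((-64 + (2*(-2))*3)*(-46) - 3*(-129)**2) = sqrt((-64 - 4*3)*(-46) - 3*16641) = sqrt((-64 - 12)*(-46) - 49923) = sqrt(-76*(-46) - 49923) = sqrt(3496 - 49923) = sqrt(-46427) = I*sqrt(46427)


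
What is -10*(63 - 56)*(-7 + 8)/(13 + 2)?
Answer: -14/3 ≈ -4.6667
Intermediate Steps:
-10*(63 - 56)*(-7 + 8)/(13 + 2) = -70*1/15 = -70*1*(1/15) = -70/15 = -10*7/15 = -14/3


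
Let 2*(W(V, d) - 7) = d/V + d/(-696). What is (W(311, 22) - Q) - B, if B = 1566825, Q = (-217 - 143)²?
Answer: -367199850373/216456 ≈ -1.6964e+6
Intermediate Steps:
W(V, d) = 7 - d/1392 + d/(2*V) (W(V, d) = 7 + (d/V + d/(-696))/2 = 7 + (d/V + d*(-1/696))/2 = 7 + (d/V - d/696)/2 = 7 + (-d/696 + d/V)/2 = 7 + (-d/1392 + d/(2*V)) = 7 - d/1392 + d/(2*V))
Q = 129600 (Q = (-360)² = 129600)
(W(311, 22) - Q) - B = ((7 - 1/1392*22 + (½)*22/311) - 1*129600) - 1*1566825 = ((7 - 11/696 + (½)*22*(1/311)) - 129600) - 1566825 = ((7 - 11/696 + 11/311) - 129600) - 1566825 = (1519427/216456 - 129600) - 1566825 = -28051178173/216456 - 1566825 = -367199850373/216456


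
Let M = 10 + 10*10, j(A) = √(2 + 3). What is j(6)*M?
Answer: 110*√5 ≈ 245.97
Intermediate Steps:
j(A) = √5
M = 110 (M = 10 + 100 = 110)
j(6)*M = √5*110 = 110*√5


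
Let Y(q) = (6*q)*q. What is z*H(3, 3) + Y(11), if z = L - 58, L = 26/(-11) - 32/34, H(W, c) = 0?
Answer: 726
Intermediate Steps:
Y(q) = 6*q²
L = -618/187 (L = 26*(-1/11) - 32*1/34 = -26/11 - 16/17 = -618/187 ≈ -3.3048)
z = -11464/187 (z = -618/187 - 58 = -11464/187 ≈ -61.305)
z*H(3, 3) + Y(11) = -11464/187*0 + 6*11² = 0 + 6*121 = 0 + 726 = 726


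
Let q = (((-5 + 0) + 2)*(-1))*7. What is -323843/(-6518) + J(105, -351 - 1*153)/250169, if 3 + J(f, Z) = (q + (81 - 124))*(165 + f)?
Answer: 80976742993/1630601542 ≈ 49.661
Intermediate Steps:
q = 21 (q = ((-5 + 2)*(-1))*7 = -3*(-1)*7 = 3*7 = 21)
J(f, Z) = -3633 - 22*f (J(f, Z) = -3 + (21 + (81 - 124))*(165 + f) = -3 + (21 - 43)*(165 + f) = -3 - 22*(165 + f) = -3 + (-3630 - 22*f) = -3633 - 22*f)
-323843/(-6518) + J(105, -351 - 1*153)/250169 = -323843/(-6518) + (-3633 - 22*105)/250169 = -323843*(-1/6518) + (-3633 - 2310)*(1/250169) = 323843/6518 - 5943*1/250169 = 323843/6518 - 5943/250169 = 80976742993/1630601542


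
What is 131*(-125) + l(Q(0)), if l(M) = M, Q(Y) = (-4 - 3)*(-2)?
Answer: -16361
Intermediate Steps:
Q(Y) = 14 (Q(Y) = -7*(-2) = 14)
131*(-125) + l(Q(0)) = 131*(-125) + 14 = -16375 + 14 = -16361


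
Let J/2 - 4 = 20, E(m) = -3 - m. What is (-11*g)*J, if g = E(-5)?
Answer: -1056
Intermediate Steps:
J = 48 (J = 8 + 2*20 = 8 + 40 = 48)
g = 2 (g = -3 - 1*(-5) = -3 + 5 = 2)
(-11*g)*J = -11*2*48 = -22*48 = -1056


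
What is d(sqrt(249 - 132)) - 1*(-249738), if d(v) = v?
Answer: 249738 + 3*sqrt(13) ≈ 2.4975e+5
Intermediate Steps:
d(sqrt(249 - 132)) - 1*(-249738) = sqrt(249 - 132) - 1*(-249738) = sqrt(117) + 249738 = 3*sqrt(13) + 249738 = 249738 + 3*sqrt(13)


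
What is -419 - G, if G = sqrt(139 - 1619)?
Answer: -419 - 2*I*sqrt(370) ≈ -419.0 - 38.471*I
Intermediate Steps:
G = 2*I*sqrt(370) (G = sqrt(-1480) = 2*I*sqrt(370) ≈ 38.471*I)
-419 - G = -419 - 2*I*sqrt(370)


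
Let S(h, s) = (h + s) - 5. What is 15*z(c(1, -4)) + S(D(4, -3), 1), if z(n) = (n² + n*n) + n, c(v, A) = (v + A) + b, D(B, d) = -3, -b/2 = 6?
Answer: 6518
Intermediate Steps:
b = -12 (b = -2*6 = -12)
S(h, s) = -5 + h + s
c(v, A) = -12 + A + v (c(v, A) = (v + A) - 12 = (A + v) - 12 = -12 + A + v)
z(n) = n + 2*n² (z(n) = (n² + n²) + n = 2*n² + n = n + 2*n²)
15*z(c(1, -4)) + S(D(4, -3), 1) = 15*((-12 - 4 + 1)*(1 + 2*(-12 - 4 + 1))) + (-5 - 3 + 1) = 15*(-15*(1 + 2*(-15))) - 7 = 15*(-15*(1 - 30)) - 7 = 15*(-15*(-29)) - 7 = 15*435 - 7 = 6525 - 7 = 6518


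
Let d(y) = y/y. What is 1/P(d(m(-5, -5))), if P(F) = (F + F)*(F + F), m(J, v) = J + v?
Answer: 1/4 ≈ 0.25000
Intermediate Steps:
d(y) = 1
P(F) = 4*F**2 (P(F) = (2*F)*(2*F) = 4*F**2)
1/P(d(m(-5, -5))) = 1/(4*1**2) = 1/(4*1) = 1/4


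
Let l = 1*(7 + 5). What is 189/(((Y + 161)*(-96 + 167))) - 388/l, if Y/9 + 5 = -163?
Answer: -1329272/41109 ≈ -32.335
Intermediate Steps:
Y = -1512 (Y = -45 + 9*(-163) = -45 - 1467 = -1512)
l = 12 (l = 1*12 = 12)
189/(((Y + 161)*(-96 + 167))) - 388/l = 189/(((-1512 + 161)*(-96 + 167))) - 388/12 = 189/((-1351*71)) - 388*1/12 = 189/(-95921) - 97/3 = 189*(-1/95921) - 97/3 = -27/13703 - 97/3 = -1329272/41109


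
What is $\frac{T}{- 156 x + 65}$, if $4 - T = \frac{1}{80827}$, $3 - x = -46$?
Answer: $- \frac{323307}{612587833} \approx -0.00052777$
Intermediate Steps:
$x = 49$ ($x = 3 - -46 = 3 + 46 = 49$)
$T = \frac{323307}{80827}$ ($T = 4 - \frac{1}{80827} = \frac{323307}{80827} \approx 4.0$)
$\frac{T}{- 156 x + 65} = \frac{323307}{80827 \left(\left(-156\right) 49 + 65\right)} = \frac{323307}{80827 \left(-7644 + 65\right)} = \frac{323307}{80827 \left(-7579\right)} = \frac{323307}{80827} \left(- \frac{1}{7579}\right) = - \frac{323307}{612587833}$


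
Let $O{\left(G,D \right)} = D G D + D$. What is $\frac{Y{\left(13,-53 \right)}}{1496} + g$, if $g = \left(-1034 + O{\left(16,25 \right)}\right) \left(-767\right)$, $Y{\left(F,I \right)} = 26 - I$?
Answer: $- \frac{10316561033}{1496} \approx -6.8961 \cdot 10^{6}$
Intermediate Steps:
$O{\left(G,D \right)} = D + G D^{2}$ ($O{\left(G,D \right)} = G D^{2} + D = D + G D^{2}$)
$g = -6896097$ ($g = \left(-1034 + 25 \left(1 + 25 \cdot 16\right)\right) \left(-767\right) = \left(-1034 + 25 \left(1 + 400\right)\right) \left(-767\right) = \left(-1034 + 25 \cdot 401\right) \left(-767\right) = \left(-1034 + 10025\right) \left(-767\right) = 8991 \left(-767\right) = -6896097$)
$\frac{Y{\left(13,-53 \right)}}{1496} + g = \frac{26 - -53}{1496} - 6896097 = \left(26 + 53\right) \frac{1}{1496} - 6896097 = 79 \cdot \frac{1}{1496} - 6896097 = \frac{79}{1496} - 6896097 = - \frac{10316561033}{1496}$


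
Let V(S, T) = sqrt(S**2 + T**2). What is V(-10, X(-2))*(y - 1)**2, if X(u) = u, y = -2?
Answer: 18*sqrt(26) ≈ 91.782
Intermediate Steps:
V(-10, X(-2))*(y - 1)**2 = sqrt((-10)**2 + (-2)**2)*(-2 - 1)**2 = sqrt(100 + 4)*(-3)**2 = sqrt(104)*9 = (2*sqrt(26))*9 = 18*sqrt(26)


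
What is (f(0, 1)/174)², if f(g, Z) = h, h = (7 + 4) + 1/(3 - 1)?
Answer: 529/121104 ≈ 0.0043681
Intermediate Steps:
h = 23/2 (h = 11 + 1/2 = 11 + ½ = 23/2 ≈ 11.500)
f(g, Z) = 23/2
(f(0, 1)/174)² = ((23/2)/174)² = ((23/2)*(1/174))² = (23/348)² = 529/121104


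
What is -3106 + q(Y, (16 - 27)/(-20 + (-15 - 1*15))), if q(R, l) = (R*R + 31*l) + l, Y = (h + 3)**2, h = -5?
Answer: -77074/25 ≈ -3083.0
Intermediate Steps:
Y = 4 (Y = (-5 + 3)**2 = (-2)**2 = 4)
q(R, l) = R**2 + 32*l (q(R, l) = (R**2 + 31*l) + l = R**2 + 32*l)
-3106 + q(Y, (16 - 27)/(-20 + (-15 - 1*15))) = -3106 + (4**2 + 32*((16 - 27)/(-20 + (-15 - 1*15)))) = -3106 + (16 + 32*(-11/(-20 + (-15 - 15)))) = -3106 + (16 + 32*(-11/(-20 - 30))) = -3106 + (16 + 32*(-11/(-50))) = -3106 + (16 + 32*(-11*(-1/50))) = -3106 + (16 + 32*(11/50)) = -3106 + (16 + 176/25) = -3106 + 576/25 = -77074/25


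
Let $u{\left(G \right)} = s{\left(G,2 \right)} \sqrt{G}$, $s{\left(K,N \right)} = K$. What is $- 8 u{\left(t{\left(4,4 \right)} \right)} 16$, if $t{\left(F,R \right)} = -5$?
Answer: $640 i \sqrt{5} \approx 1431.1 i$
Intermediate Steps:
$u{\left(G \right)} = G^{\frac{3}{2}}$ ($u{\left(G \right)} = G \sqrt{G} = G^{\frac{3}{2}}$)
$- 8 u{\left(t{\left(4,4 \right)} \right)} 16 = - 8 \left(-5\right)^{\frac{3}{2}} \cdot 16 = - 8 \left(- 5 i \sqrt{5}\right) 16 = 40 i \sqrt{5} \cdot 16 = 640 i \sqrt{5}$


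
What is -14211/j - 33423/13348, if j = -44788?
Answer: -81703806/37364389 ≈ -2.1867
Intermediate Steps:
-14211/j - 33423/13348 = -14211/(-44788) - 33423/13348 = -14211*(-1/44788) - 33423*1/13348 = 14211/44788 - 33423/13348 = -81703806/37364389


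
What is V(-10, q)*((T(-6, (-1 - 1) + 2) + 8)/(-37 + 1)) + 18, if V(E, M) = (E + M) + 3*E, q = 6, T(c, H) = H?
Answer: 230/9 ≈ 25.556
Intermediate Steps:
V(E, M) = M + 4*E
V(-10, q)*((T(-6, (-1 - 1) + 2) + 8)/(-37 + 1)) + 18 = (6 + 4*(-10))*((((-1 - 1) + 2) + 8)/(-37 + 1)) + 18 = (6 - 40)*(((-2 + 2) + 8)/(-36)) + 18 = -34*(0 + 8)*(-1)/36 + 18 = -272*(-1)/36 + 18 = -34*(-2/9) + 18 = 68/9 + 18 = 230/9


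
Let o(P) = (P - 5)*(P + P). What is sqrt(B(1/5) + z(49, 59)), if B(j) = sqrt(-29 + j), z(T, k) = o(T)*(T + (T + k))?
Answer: 2*sqrt(4231150 + 15*I*sqrt(5))/5 ≈ 822.79 + 0.0032612*I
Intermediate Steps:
o(P) = 2*P*(-5 + P) (o(P) = (-5 + P)*(2*P) = 2*P*(-5 + P))
z(T, k) = 2*T*(-5 + T)*(k + 2*T) (z(T, k) = (2*T*(-5 + T))*(T + (T + k)) = (2*T*(-5 + T))*(k + 2*T) = 2*T*(-5 + T)*(k + 2*T))
sqrt(B(1/5) + z(49, 59)) = sqrt(sqrt(-29 + 1/5) + 2*49*(-5 + 49)*(59 + 2*49)) = sqrt(sqrt(-29 + 1/5) + 2*49*44*(59 + 98)) = sqrt(sqrt(-144/5) + 2*49*44*157) = sqrt(12*I*sqrt(5)/5 + 676984) = sqrt(676984 + 12*I*sqrt(5)/5)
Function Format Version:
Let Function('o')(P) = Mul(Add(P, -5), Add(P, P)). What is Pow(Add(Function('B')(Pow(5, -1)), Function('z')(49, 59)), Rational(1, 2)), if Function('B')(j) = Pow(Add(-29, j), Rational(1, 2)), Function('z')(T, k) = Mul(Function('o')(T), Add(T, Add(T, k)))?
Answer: Mul(Rational(2, 5), Pow(Add(4231150, Mul(15, I, Pow(5, Rational(1, 2)))), Rational(1, 2))) ≈ Add(822.79, Mul(0.0032612, I))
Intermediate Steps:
Function('o')(P) = Mul(2, P, Add(-5, P)) (Function('o')(P) = Mul(Add(-5, P), Mul(2, P)) = Mul(2, P, Add(-5, P)))
Function('z')(T, k) = Mul(2, T, Add(-5, T), Add(k, Mul(2, T))) (Function('z')(T, k) = Mul(Mul(2, T, Add(-5, T)), Add(T, Add(T, k))) = Mul(Mul(2, T, Add(-5, T)), Add(k, Mul(2, T))) = Mul(2, T, Add(-5, T), Add(k, Mul(2, T))))
Pow(Add(Function('B')(Pow(5, -1)), Function('z')(49, 59)), Rational(1, 2)) = Pow(Add(Pow(Add(-29, Pow(5, -1)), Rational(1, 2)), Mul(2, 49, Add(-5, 49), Add(59, Mul(2, 49)))), Rational(1, 2)) = Pow(Add(Pow(Add(-29, Rational(1, 5)), Rational(1, 2)), Mul(2, 49, 44, Add(59, 98))), Rational(1, 2)) = Pow(Add(Pow(Rational(-144, 5), Rational(1, 2)), Mul(2, 49, 44, 157)), Rational(1, 2)) = Pow(Add(Mul(Rational(12, 5), I, Pow(5, Rational(1, 2))), 676984), Rational(1, 2)) = Pow(Add(676984, Mul(Rational(12, 5), I, Pow(5, Rational(1, 2)))), Rational(1, 2))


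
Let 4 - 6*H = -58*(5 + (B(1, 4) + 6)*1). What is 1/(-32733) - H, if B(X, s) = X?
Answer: -3818851/32733 ≈ -116.67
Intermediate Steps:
H = 350/3 (H = ⅔ - (-29)*(5 + (1 + 6)*1)/3 = ⅔ - (-29)*(5 + 7*1)/3 = ⅔ - (-29)*(5 + 7)/3 = ⅔ - (-29)*12/3 = ⅔ - ⅙*(-696) = ⅔ + 116 = 350/3 ≈ 116.67)
1/(-32733) - H = 1/(-32733) - 1*350/3 = -1/32733 - 350/3 = -3818851/32733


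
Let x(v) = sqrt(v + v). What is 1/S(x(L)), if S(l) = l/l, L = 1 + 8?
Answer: 1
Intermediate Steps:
L = 9
x(v) = sqrt(2)*sqrt(v) (x(v) = sqrt(2*v) = sqrt(2)*sqrt(v))
S(l) = 1
1/S(x(L)) = 1/1 = 1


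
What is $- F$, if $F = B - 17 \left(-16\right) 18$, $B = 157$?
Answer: $-5053$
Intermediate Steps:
$F = 5053$ ($F = 157 - 17 \left(-16\right) 18 = 157 - \left(-272\right) 18 = 157 - -4896 = 157 + 4896 = 5053$)
$- F = \left(-1\right) 5053 = -5053$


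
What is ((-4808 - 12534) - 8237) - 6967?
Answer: -32546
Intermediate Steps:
((-4808 - 12534) - 8237) - 6967 = (-17342 - 8237) - 6967 = -25579 - 6967 = -32546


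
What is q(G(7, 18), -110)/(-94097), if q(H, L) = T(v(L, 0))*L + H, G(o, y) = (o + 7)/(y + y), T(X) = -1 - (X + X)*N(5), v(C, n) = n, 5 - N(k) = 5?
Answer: -1987/1693746 ≈ -0.0011731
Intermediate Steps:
N(k) = 0 (N(k) = 5 - 1*5 = 5 - 5 = 0)
T(X) = -1 (T(X) = -1 - (X + X)*0 = -1 - 2*X*0 = -1 - 1*0 = -1 + 0 = -1)
G(o, y) = (7 + o)/(2*y) (G(o, y) = (7 + o)/((2*y)) = (7 + o)*(1/(2*y)) = (7 + o)/(2*y))
q(H, L) = H - L (q(H, L) = -L + H = H - L)
q(G(7, 18), -110)/(-94097) = ((1/2)*(7 + 7)/18 - 1*(-110))/(-94097) = ((1/2)*(1/18)*14 + 110)*(-1/94097) = (7/18 + 110)*(-1/94097) = (1987/18)*(-1/94097) = -1987/1693746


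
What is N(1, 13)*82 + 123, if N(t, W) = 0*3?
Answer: 123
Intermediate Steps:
N(t, W) = 0
N(1, 13)*82 + 123 = 0*82 + 123 = 0 + 123 = 123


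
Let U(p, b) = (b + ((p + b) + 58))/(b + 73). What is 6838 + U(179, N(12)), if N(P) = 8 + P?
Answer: 636211/93 ≈ 6841.0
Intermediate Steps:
U(p, b) = (58 + p + 2*b)/(73 + b) (U(p, b) = (b + ((b + p) + 58))/(73 + b) = (b + (58 + b + p))/(73 + b) = (58 + p + 2*b)/(73 + b))
6838 + U(179, N(12)) = 6838 + (58 + 179 + 2*(8 + 12))/(73 + (8 + 12)) = 6838 + (58 + 179 + 2*20)/(73 + 20) = 6838 + (58 + 179 + 40)/93 = 6838 + (1/93)*277 = 6838 + 277/93 = 636211/93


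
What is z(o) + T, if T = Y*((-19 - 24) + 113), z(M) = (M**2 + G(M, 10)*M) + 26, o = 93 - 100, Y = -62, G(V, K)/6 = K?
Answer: -4685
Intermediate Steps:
G(V, K) = 6*K
o = -7
z(M) = 26 + M**2 + 60*M (z(M) = (M**2 + (6*10)*M) + 26 = (M**2 + 60*M) + 26 = 26 + M**2 + 60*M)
T = -4340 (T = -62*((-19 - 24) + 113) = -62*(-43 + 113) = -62*70 = -4340)
z(o) + T = (26 + (-7)**2 + 60*(-7)) - 4340 = (26 + 49 - 420) - 4340 = -345 - 4340 = -4685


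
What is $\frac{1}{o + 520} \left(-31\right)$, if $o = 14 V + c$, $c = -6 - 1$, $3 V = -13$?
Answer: $- \frac{93}{1357} \approx -0.068534$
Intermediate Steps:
$V = - \frac{13}{3}$ ($V = \frac{1}{3} \left(-13\right) = - \frac{13}{3} \approx -4.3333$)
$c = -7$ ($c = -6 - 1 = -7$)
$o = - \frac{203}{3}$ ($o = 14 \left(- \frac{13}{3}\right) - 7 = - \frac{182}{3} - 7 = - \frac{203}{3} \approx -67.667$)
$\frac{1}{o + 520} \left(-31\right) = \frac{1}{- \frac{203}{3} + 520} \left(-31\right) = \frac{1}{\frac{1357}{3}} \left(-31\right) = \frac{3}{1357} \left(-31\right) = - \frac{93}{1357}$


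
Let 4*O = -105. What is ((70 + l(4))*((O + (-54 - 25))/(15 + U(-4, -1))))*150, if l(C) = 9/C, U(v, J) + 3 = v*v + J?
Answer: -3041725/72 ≈ -42246.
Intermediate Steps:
O = -105/4 (O = (¼)*(-105) = -105/4 ≈ -26.250)
U(v, J) = -3 + J + v² (U(v, J) = -3 + (v*v + J) = -3 + (v² + J) = -3 + (J + v²) = -3 + J + v²)
((70 + l(4))*((O + (-54 - 25))/(15 + U(-4, -1))))*150 = ((70 + 9/4)*((-105/4 + (-54 - 25))/(15 + (-3 - 1 + (-4)²))))*150 = ((70 + 9*(¼))*((-105/4 - 79)/(15 + (-3 - 1 + 16))))*150 = ((70 + 9/4)*(-421/(4*(15 + 12))))*150 = (289*(-421/4/27)/4)*150 = (289*(-421/4*1/27)/4)*150 = ((289/4)*(-421/108))*150 = -121669/432*150 = -3041725/72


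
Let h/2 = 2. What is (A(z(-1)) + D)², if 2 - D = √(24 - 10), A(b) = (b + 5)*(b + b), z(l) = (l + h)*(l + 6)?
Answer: (602 - √14)² ≈ 3.5791e+5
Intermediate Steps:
h = 4 (h = 2*2 = 4)
z(l) = (4 + l)*(6 + l) (z(l) = (l + 4)*(l + 6) = (4 + l)*(6 + l))
A(b) = 2*b*(5 + b) (A(b) = (5 + b)*(2*b) = 2*b*(5 + b))
D = 2 - √14 (D = 2 - √(24 - 10) = 2 - √14 ≈ -1.7417)
(A(z(-1)) + D)² = (2*(24 + (-1)² + 10*(-1))*(5 + (24 + (-1)² + 10*(-1))) + (2 - √14))² = (2*(24 + 1 - 10)*(5 + (24 + 1 - 10)) + (2 - √14))² = (2*15*(5 + 15) + (2 - √14))² = (2*15*20 + (2 - √14))² = (600 + (2 - √14))² = (602 - √14)²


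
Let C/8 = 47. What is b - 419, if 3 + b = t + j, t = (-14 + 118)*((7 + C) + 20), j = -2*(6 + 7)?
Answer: 41464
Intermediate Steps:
C = 376 (C = 8*47 = 376)
j = -26 (j = -2*13 = -26)
t = 41912 (t = (-14 + 118)*((7 + 376) + 20) = 104*(383 + 20) = 104*403 = 41912)
b = 41883 (b = -3 + (41912 - 26) = -3 + 41886 = 41883)
b - 419 = 41883 - 419 = 41464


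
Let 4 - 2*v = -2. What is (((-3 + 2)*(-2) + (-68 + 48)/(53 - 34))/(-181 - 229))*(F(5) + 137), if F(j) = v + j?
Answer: -261/779 ≈ -0.33504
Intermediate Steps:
v = 3 (v = 2 - 1/2*(-2) = 2 + 1 = 3)
F(j) = 3 + j
(((-3 + 2)*(-2) + (-68 + 48)/(53 - 34))/(-181 - 229))*(F(5) + 137) = (((-3 + 2)*(-2) + (-68 + 48)/(53 - 34))/(-181 - 229))*((3 + 5) + 137) = ((-1*(-2) - 20/19)/(-410))*(8 + 137) = ((2 - 20*1/19)*(-1/410))*145 = ((2 - 20/19)*(-1/410))*145 = ((18/19)*(-1/410))*145 = -9/3895*145 = -261/779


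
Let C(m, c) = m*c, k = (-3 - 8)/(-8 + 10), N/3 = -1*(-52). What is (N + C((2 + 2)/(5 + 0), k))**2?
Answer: 574564/25 ≈ 22983.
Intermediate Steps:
N = 156 (N = 3*(-1*(-52)) = 3*52 = 156)
k = -11/2 ≈ -5.5000
C(m, c) = c*m
(N + C((2 + 2)/(5 + 0), k))**2 = (156 - 11*(2 + 2)/(2*(5 + 0)))**2 = (156 - 22/5)**2 = (758/5)**2 = 574564/25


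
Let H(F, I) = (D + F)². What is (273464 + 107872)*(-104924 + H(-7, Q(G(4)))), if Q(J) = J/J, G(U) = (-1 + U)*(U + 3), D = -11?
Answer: -39887745600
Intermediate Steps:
G(U) = (-1 + U)*(3 + U)
Q(J) = 1
H(F, I) = (-11 + F)²
(273464 + 107872)*(-104924 + H(-7, Q(G(4)))) = (273464 + 107872)*(-104924 + (-11 - 7)²) = 381336*(-104924 + (-18)²) = 381336*(-104924 + 324) = 381336*(-104600) = -39887745600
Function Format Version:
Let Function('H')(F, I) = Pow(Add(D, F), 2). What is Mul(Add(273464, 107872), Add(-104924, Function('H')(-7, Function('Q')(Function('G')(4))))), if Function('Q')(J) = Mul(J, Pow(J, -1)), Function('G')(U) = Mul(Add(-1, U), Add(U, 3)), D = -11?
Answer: -39887745600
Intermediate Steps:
Function('G')(U) = Mul(Add(-1, U), Add(3, U))
Function('Q')(J) = 1
Function('H')(F, I) = Pow(Add(-11, F), 2)
Mul(Add(273464, 107872), Add(-104924, Function('H')(-7, Function('Q')(Function('G')(4))))) = Mul(Add(273464, 107872), Add(-104924, Pow(Add(-11, -7), 2))) = Mul(381336, Add(-104924, Pow(-18, 2))) = Mul(381336, Add(-104924, 324)) = Mul(381336, -104600) = -39887745600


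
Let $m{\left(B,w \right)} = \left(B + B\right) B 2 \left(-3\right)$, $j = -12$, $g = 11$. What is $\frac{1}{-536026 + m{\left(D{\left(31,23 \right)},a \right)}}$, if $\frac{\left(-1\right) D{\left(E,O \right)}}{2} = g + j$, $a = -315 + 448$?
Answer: $- \frac{1}{536074} \approx -1.8654 \cdot 10^{-6}$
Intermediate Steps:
$a = 133$
$D{\left(E,O \right)} = 2$ ($D{\left(E,O \right)} = - 2 \left(11 - 12\right) = \left(-2\right) \left(-1\right) = 2$)
$m{\left(B,w \right)} = - 12 B^{2}$ ($m{\left(B,w \right)} = 2 B 2 B \left(-3\right) = 2 B \left(- 6 B\right) = - 12 B^{2}$)
$\frac{1}{-536026 + m{\left(D{\left(31,23 \right)},a \right)}} = \frac{1}{-536026 - 12 \cdot 2^{2}} = \frac{1}{-536026 - 48} = \frac{1}{-536074} = - \frac{1}{536074}$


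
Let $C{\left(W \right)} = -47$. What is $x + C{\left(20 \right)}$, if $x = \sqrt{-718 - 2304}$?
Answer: $-47 + i \sqrt{3022} \approx -47.0 + 54.973 i$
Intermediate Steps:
$x = i \sqrt{3022}$ ($x = \sqrt{-3022} = i \sqrt{3022} \approx 54.973 i$)
$x + C{\left(20 \right)} = i \sqrt{3022} - 47 = -47 + i \sqrt{3022}$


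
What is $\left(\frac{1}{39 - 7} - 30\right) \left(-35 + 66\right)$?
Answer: $- \frac{29729}{32} \approx -929.03$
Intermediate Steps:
$\left(\frac{1}{39 - 7} - 30\right) \left(-35 + 66\right) = \left(\frac{1}{32} - 30\right) 31 = \left(- \frac{959}{32}\right) 31 = - \frac{29729}{32}$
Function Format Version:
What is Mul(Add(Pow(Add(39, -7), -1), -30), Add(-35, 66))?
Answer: Rational(-29729, 32) ≈ -929.03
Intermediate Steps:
Mul(Add(Pow(Add(39, -7), -1), -30), Add(-35, 66)) = Mul(Add(Pow(32, -1), -30), 31) = Mul(Add(Rational(1, 32), -30), 31) = Mul(Rational(-959, 32), 31) = Rational(-29729, 32)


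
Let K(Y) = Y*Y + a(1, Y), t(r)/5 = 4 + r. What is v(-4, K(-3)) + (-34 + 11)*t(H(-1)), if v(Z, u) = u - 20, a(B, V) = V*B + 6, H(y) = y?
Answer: -353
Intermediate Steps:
a(B, V) = 6 + B*V (a(B, V) = B*V + 6 = 6 + B*V)
t(r) = 20 + 5*r (t(r) = 5*(4 + r) = 20 + 5*r)
K(Y) = 6 + Y + Y² (K(Y) = Y*Y + (6 + 1*Y) = Y² + (6 + Y) = 6 + Y + Y²)
v(Z, u) = -20 + u
v(-4, K(-3)) + (-34 + 11)*t(H(-1)) = (-20 + (6 - 3 + (-3)²)) + (-34 + 11)*(20 + 5*(-1)) = (-20 + (6 - 3 + 9)) - 23*(20 - 5) = (-20 + 12) - 23*15 = -8 - 345 = -353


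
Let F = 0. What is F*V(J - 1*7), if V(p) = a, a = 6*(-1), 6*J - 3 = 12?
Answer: 0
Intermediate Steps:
J = 5/2 (J = ½ + (⅙)*12 = ½ + 2 = 5/2 ≈ 2.5000)
a = -6
V(p) = -6
F*V(J - 1*7) = 0*(-6) = 0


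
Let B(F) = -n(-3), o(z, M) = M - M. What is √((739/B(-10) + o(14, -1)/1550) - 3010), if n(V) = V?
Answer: I*√24873/3 ≈ 52.571*I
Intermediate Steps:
o(z, M) = 0
B(F) = 3 (B(F) = -1*(-3) = 3)
√((739/B(-10) + o(14, -1)/1550) - 3010) = √((739/3 + 0/1550) - 3010) = √((739*(⅓) + 0*(1/1550)) - 3010) = √((739/3 + 0) - 3010) = √(739/3 - 3010) = √(-8291/3) = I*√24873/3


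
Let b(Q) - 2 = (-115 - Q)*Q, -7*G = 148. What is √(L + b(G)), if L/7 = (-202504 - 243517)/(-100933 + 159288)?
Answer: √322524605116285/408485 ≈ 43.965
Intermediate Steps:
L = -3122147/58355 (L = 7*((-202504 - 243517)/(-100933 + 159288)) = 7*(-446021/58355) = -3122147/58355 ≈ -53.503)
G = -148/7 (G = -⅐*148 = -148/7 ≈ -21.143)
b(Q) = 2 + Q*(-115 - Q) (b(Q) = 2 + (-115 - Q)*Q = 2 + Q*(-115 - Q))
√(L + b(G)) = √(-3122147/58355 + (2 - (-148/7)² - 115*(-148/7))) = √(-3122147/58355 + (2 - 1*21904/49 + 17020/7)) = √(-3122147/58355 + (2 - 21904/49 + 17020/7)) = √(-3122147/58355 + 97334/49) = √(5526940367/2859395) = √322524605116285/408485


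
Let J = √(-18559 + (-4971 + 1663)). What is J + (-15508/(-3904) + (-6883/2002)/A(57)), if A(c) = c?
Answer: 217851085/55687632 + I*√21867 ≈ 3.912 + 147.88*I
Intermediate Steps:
J = I*√21867 (J = √(-18559 - 3308) = √(-21867) = I*√21867 ≈ 147.88*I)
J + (-15508/(-3904) + (-6883/2002)/A(57)) = I*√21867 + (-15508/(-3904) - 6883/2002/57) = I*√21867 + (-15508*(-1/3904) - 6883*1/2002*(1/57)) = I*√21867 + (3877/976 - 6883/2002*1/57) = I*√21867 + (3877/976 - 6883/114114) = I*√21867 + 217851085/55687632 = 217851085/55687632 + I*√21867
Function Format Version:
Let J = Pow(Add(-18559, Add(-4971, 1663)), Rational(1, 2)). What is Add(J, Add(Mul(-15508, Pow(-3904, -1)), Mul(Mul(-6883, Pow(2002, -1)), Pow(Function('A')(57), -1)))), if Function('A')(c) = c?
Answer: Add(Rational(217851085, 55687632), Mul(I, Pow(21867, Rational(1, 2)))) ≈ Add(3.9120, Mul(147.88, I))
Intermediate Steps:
J = Mul(I, Pow(21867, Rational(1, 2))) (J = Pow(Add(-18559, -3308), Rational(1, 2)) = Pow(-21867, Rational(1, 2)) = Mul(I, Pow(21867, Rational(1, 2))) ≈ Mul(147.88, I))
Add(J, Add(Mul(-15508, Pow(-3904, -1)), Mul(Mul(-6883, Pow(2002, -1)), Pow(Function('A')(57), -1)))) = Add(Mul(I, Pow(21867, Rational(1, 2))), Add(Mul(-15508, Pow(-3904, -1)), Mul(Mul(-6883, Pow(2002, -1)), Pow(57, -1)))) = Add(Mul(I, Pow(21867, Rational(1, 2))), Add(Mul(-15508, Rational(-1, 3904)), Mul(Mul(-6883, Rational(1, 2002)), Rational(1, 57)))) = Add(Mul(I, Pow(21867, Rational(1, 2))), Add(Rational(3877, 976), Mul(Rational(-6883, 2002), Rational(1, 57)))) = Add(Mul(I, Pow(21867, Rational(1, 2))), Add(Rational(3877, 976), Rational(-6883, 114114))) = Add(Mul(I, Pow(21867, Rational(1, 2))), Rational(217851085, 55687632)) = Add(Rational(217851085, 55687632), Mul(I, Pow(21867, Rational(1, 2))))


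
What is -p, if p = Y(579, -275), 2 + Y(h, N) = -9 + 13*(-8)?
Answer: 115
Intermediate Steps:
Y(h, N) = -115 (Y(h, N) = -2 + (-9 + 13*(-8)) = -2 + (-9 - 104) = -2 - 113 = -115)
p = -115
-p = -1*(-115) = 115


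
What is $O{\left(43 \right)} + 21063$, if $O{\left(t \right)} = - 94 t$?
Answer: $17021$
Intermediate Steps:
$O{\left(43 \right)} + 21063 = \left(-94\right) 43 + 21063 = -4042 + 21063 = 17021$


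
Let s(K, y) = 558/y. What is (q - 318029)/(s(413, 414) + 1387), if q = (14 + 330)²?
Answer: -4592939/31932 ≈ -143.83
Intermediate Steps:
q = 118336 (q = 344² = 118336)
(q - 318029)/(s(413, 414) + 1387) = (118336 - 318029)/(558/414 + 1387) = -199693/(558*(1/414) + 1387) = -199693/(31/23 + 1387) = -199693/31932/23 = -199693*23/31932 = -4592939/31932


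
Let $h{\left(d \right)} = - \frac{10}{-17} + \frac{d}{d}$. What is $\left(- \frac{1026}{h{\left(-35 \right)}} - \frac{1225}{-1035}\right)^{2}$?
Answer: $\frac{17816109529}{42849} \approx 4.1579 \cdot 10^{5}$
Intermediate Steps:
$h{\left(d \right)} = \frac{27}{17}$ ($h{\left(d \right)} = \left(-10\right) \left(- \frac{1}{17}\right) + 1 = \frac{10}{17} + 1 = \frac{27}{17}$)
$\left(- \frac{1026}{h{\left(-35 \right)}} - \frac{1225}{-1035}\right)^{2} = \left(- \frac{1026}{\frac{27}{17}} - \frac{1225}{-1035}\right)^{2} = \left(\left(-1026\right) \frac{17}{27} - - \frac{245}{207}\right)^{2} = \left(-646 + \frac{245}{207}\right)^{2} = \left(- \frac{133477}{207}\right)^{2} = \frac{17816109529}{42849}$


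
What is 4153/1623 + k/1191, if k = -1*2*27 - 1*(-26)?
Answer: 544531/214777 ≈ 2.5353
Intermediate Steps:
k = -28 (k = -2*27 + 26 = -54 + 26 = -28)
4153/1623 + k/1191 = 4153/1623 - 28/1191 = 544531/214777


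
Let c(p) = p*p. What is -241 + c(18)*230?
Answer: 74279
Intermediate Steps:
c(p) = p²
-241 + c(18)*230 = -241 + 18²*230 = -241 + 324*230 = -241 + 74520 = 74279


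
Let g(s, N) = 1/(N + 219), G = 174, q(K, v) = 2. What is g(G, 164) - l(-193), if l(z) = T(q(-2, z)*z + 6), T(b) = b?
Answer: 145541/383 ≈ 380.00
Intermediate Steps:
g(s, N) = 1/(219 + N)
l(z) = 6 + 2*z (l(z) = 2*z + 6 = 6 + 2*z)
g(G, 164) - l(-193) = 1/(219 + 164) - (6 + 2*(-193)) = 1/383 - (6 - 386) = 1/383 - 1*(-380) = 1/383 + 380 = 145541/383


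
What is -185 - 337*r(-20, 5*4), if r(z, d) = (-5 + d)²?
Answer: -76010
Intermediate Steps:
-185 - 337*r(-20, 5*4) = -185 - 337*(-5 + 5*4)² = -185 - 337*(-5 + 20)² = -185 - 337*15² = -185 - 337*225 = -185 - 75825 = -76010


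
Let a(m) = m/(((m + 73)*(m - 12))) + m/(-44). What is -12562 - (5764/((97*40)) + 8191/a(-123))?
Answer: -2068616714813/133348810 ≈ -15513.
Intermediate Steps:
a(m) = -m/44 + m/((-12 + m)*(73 + m)) (a(m) = m/(((73 + m)*(-12 + m))) + m*(-1/44) = m/(((-12 + m)*(73 + m))) - m/44 = m*(1/((-12 + m)*(73 + m))) - m/44 = m/((-12 + m)*(73 + m)) - m/44 = -m/44 + m/((-12 + m)*(73 + m)))
-12562 - (5764/((97*40)) + 8191/a(-123)) = -12562 - (5764/((97*40)) + 8191/(((1/44)*(-123)*(920 - 1*(-123)**2 - 61*(-123))/(-876 + (-123)**2 + 61*(-123))))) = -12562 - (5764/3880 + 8191/(((1/44)*(-123)*(920 - 1*15129 + 7503)/(-876 + 15129 - 7503)))) = -12562 - (5764*(1/3880) + 8191/(((1/44)*(-123)*(920 - 15129 + 7503)/6750))) = -12562 - (1441/970 + 8191/(((1/44)*(-123)*(1/6750)*(-6706)))) = -12562 - (1441/970 + 8191/(137473/49500)) = -12562 - (1441/970 + 8191*(49500/137473)) = -12562 - (1441/970 + 405454500/137473) = -12562 - 1*393488963593/133348810 = -12562 - 393488963593/133348810 = -2068616714813/133348810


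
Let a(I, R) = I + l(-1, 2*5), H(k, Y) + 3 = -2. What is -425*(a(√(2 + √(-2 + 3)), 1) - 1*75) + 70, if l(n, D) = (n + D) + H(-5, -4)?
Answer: 30245 - 425*√3 ≈ 29509.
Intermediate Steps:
H(k, Y) = -5 (H(k, Y) = -3 - 2 = -5)
l(n, D) = -5 + D + n (l(n, D) = (n + D) - 5 = (D + n) - 5 = -5 + D + n)
a(I, R) = 4 + I (a(I, R) = I + (-5 + 2*5 - 1) = I + (-5 + 10 - 1) = I + 4 = 4 + I)
-425*(a(√(2 + √(-2 + 3)), 1) - 1*75) + 70 = -425*((4 + √(2 + √(-2 + 3))) - 1*75) + 70 = -425*((4 + √(2 + √1)) - 75) + 70 = -425*((4 + √(2 + 1)) - 75) + 70 = -425*((4 + √3) - 75) + 70 = -425*(-71 + √3) + 70 = (30175 - 425*√3) + 70 = 30245 - 425*√3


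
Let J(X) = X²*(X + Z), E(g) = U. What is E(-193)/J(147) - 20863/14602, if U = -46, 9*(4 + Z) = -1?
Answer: -657337395/460065214 ≈ -1.4288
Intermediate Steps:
Z = -37/9 (Z = -4 + (⅑)*(-1) = -4 - ⅑ = -37/9 ≈ -4.1111)
E(g) = -46
J(X) = X²*(-37/9 + X) (J(X) = X²*(X - 37/9) = X²*(-37/9 + X))
E(-193)/J(147) - 20863/14602 = -46*1/(21609*(-37/9 + 147)) - 20863/14602 = -46/(21609*(1286/9)) - 20863*1/14602 = -46/3087686 - 20863/14602 = -46*1/3087686 - 20863/14602 = -23/1543843 - 20863/14602 = -657337395/460065214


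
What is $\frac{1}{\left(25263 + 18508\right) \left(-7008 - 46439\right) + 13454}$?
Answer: $- \frac{1}{2339415183} \approx -4.2746 \cdot 10^{-10}$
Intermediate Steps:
$\frac{1}{\left(25263 + 18508\right) \left(-7008 - 46439\right) + 13454} = \frac{1}{43771 \left(-53447\right) + 13454} = \frac{1}{-2339428637 + 13454} = \frac{1}{-2339415183} = - \frac{1}{2339415183}$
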